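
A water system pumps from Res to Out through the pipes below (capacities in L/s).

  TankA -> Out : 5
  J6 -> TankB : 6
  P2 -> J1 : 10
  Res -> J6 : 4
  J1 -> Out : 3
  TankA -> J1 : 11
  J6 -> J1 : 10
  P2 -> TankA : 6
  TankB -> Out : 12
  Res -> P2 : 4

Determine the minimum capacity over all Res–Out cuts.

8

Augment Res→P2→TankA→Out: bottleneck 4, flow now 4.
Augment Res→J6→J1→Out: bottleneck 3, flow now 7.
Augment Res→J6→TankB→Out: bottleneck 1, flow now 8.
No augmenting path remains; maximum flow = 8.
By max-flow min-cut, the minimum cut capacity equals the max flow.
In the residual graph, reachable from Res: {Res}.
Min-cut edges: Res→P2 (4), Res→J6 (4); capacity 4 + 4 = 8.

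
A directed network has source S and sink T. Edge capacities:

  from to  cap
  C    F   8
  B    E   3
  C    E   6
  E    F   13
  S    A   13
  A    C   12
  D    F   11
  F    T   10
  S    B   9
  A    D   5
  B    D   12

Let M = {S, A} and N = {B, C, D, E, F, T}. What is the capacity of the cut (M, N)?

Edges leaving {S, A}: S→B (9), A→C (12), A→D (5).
Cut capacity = 9 + 12 + 5 = 26.

26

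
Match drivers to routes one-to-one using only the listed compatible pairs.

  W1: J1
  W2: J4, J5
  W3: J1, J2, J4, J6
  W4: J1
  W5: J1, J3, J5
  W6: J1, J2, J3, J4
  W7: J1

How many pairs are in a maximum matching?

5

Unit-capacity flow: source→left, listed edges, right→sink; max matching = max flow.
Augmenting path W1→J1 (+1); matched 1.
Augmenting path W2→J4 (+1); matched 2.
Augmenting path W3→J2 (+1); matched 3.
Augmenting path W5→J3 (+1); matched 4.
Augmenting path W6→J2→W3→J6 (+1); matched 5.
No augmenting path remains; maximum matching = 5.
König certificate: {W2, W3, W5, W6, J1} is a vertex cover of size 5 (every listed pair touches it), so no matching can be larger.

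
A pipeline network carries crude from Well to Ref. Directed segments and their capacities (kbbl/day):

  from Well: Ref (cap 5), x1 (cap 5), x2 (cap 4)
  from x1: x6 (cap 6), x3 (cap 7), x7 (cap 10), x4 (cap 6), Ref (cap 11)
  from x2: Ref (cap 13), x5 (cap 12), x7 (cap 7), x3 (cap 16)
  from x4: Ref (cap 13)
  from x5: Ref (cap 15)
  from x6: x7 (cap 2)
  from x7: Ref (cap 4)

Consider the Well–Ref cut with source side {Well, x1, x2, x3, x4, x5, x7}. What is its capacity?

Edges leaving {Well, x1, x2, x3, x4, x5, x7}: Well→Ref (5), x1→x6 (6), x1→Ref (11), x2→Ref (13), x4→Ref (13), x5→Ref (15), x7→Ref (4).
Cut capacity = 5 + 6 + 11 + 13 + 13 + 15 + 4 = 67.

67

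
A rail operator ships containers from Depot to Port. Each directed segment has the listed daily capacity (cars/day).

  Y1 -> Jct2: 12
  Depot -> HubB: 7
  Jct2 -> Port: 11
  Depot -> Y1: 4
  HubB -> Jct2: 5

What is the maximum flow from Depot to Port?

9

Augment Depot→Y1→Jct2→Port: bottleneck 4, flow now 4.
Augment Depot→HubB→Jct2→Port: bottleneck 5, flow now 9.
No augmenting path remains; maximum flow = 9.
In the residual graph, reachable from Depot: {Depot, HubB}.
Min-cut edges: Depot→Y1 (4), HubB→Jct2 (5); capacity 4 + 5 = 9.
This cut is saturated, so no flow can exceed 9.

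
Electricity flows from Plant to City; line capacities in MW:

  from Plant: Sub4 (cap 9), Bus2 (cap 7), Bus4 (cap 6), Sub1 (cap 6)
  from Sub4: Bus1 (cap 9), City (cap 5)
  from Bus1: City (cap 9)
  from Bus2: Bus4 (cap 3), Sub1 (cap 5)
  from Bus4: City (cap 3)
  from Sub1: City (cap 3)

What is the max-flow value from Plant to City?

Augment Plant→Sub4→City: bottleneck 5, flow now 5.
Augment Plant→Bus4→City: bottleneck 3, flow now 8.
Augment Plant→Sub1→City: bottleneck 3, flow now 11.
Augment Plant→Sub4→Bus1→City: bottleneck 4, flow now 15.
No augmenting path remains; maximum flow = 15.
In the residual graph, reachable from Plant: {Plant, Bus2, Bus4, Sub1}.
Min-cut edges: Plant→Sub4 (9), Bus4→City (3), Sub1→City (3); capacity 9 + 3 + 3 = 15.
This cut is saturated, so no flow can exceed 15.

15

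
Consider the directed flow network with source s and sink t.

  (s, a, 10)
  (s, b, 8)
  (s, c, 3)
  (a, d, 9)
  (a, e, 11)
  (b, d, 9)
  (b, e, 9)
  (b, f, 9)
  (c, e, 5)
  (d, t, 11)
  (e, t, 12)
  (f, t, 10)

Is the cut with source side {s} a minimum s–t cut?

Given cut capacity: 10 + 8 + 3 = 21.
Augment s→a→d→t: bottleneck 9, flow now 9.
Augment s→a→e→t: bottleneck 1, flow now 10.
Augment s→b→d→t: bottleneck 2, flow now 12.
Augment s→b→e→t: bottleneck 6, flow now 18.
Augment s→c→e→t: bottleneck 3, flow now 21.
No augmenting path remains; maximum flow = 21.
Cut capacity 21 equals the max flow, so it is a minimum cut.

Yes — it is a minimum cut (capacity 21).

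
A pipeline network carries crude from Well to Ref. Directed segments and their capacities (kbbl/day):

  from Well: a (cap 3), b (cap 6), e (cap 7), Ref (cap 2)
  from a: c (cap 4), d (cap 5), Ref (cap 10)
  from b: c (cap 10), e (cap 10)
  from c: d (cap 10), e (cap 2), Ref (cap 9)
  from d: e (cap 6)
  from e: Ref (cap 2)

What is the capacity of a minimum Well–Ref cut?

Augment Well→Ref: bottleneck 2, flow now 2.
Augment Well→a→Ref: bottleneck 3, flow now 5.
Augment Well→e→Ref: bottleneck 2, flow now 7.
Augment Well→b→c→Ref: bottleneck 6, flow now 13.
No augmenting path remains; maximum flow = 13.
By max-flow min-cut, the minimum cut capacity equals the max flow.
In the residual graph, reachable from Well: {Well, e}.
Min-cut edges: Well→a (3), Well→b (6), Well→Ref (2), e→Ref (2); capacity 3 + 6 + 2 + 2 = 13.

13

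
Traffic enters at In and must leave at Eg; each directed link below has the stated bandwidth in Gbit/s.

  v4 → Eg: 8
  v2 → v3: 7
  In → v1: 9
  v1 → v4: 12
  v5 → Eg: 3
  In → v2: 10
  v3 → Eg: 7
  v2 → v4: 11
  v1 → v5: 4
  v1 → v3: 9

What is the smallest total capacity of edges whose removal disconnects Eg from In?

18

Augment In→v1→v3→Eg: bottleneck 7, flow now 7.
Augment In→v1→v4→Eg: bottleneck 2, flow now 9.
Augment In→v2→v4→Eg: bottleneck 6, flow now 15.
Augment In→v2→v3→v1→v5→Eg: bottleneck 3, flow now 18. (uses reverse residual edge)
No augmenting path remains; maximum flow = 18.
By max-flow min-cut, the minimum cut capacity equals the max flow.
In the residual graph, reachable from In: {In, v1, v2, v3, v4, v5}.
Min-cut edges: v3→Eg (7), v4→Eg (8), v5→Eg (3); capacity 7 + 8 + 3 = 18.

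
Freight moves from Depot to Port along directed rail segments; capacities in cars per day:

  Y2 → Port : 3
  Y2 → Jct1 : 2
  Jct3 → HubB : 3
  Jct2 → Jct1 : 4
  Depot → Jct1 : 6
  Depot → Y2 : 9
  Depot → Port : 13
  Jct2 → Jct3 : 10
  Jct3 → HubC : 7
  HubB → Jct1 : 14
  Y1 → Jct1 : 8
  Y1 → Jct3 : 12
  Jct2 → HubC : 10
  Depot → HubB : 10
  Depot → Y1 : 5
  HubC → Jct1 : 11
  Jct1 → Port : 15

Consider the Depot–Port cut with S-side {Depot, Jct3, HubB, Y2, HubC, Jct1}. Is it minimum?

No — its capacity is 36, but the minimum cut has capacity 31.

Given cut capacity: 5 + 13 + 3 + 15 = 36.
Augment Depot→Port: bottleneck 13, flow now 13.
Augment Depot→Y2→Port: bottleneck 3, flow now 16.
Augment Depot→Jct1→Port: bottleneck 6, flow now 22.
Augment Depot→Y1→Jct1→Port: bottleneck 5, flow now 27.
Augment Depot→HubB→Jct1→Port: bottleneck 4, flow now 31.
No augmenting path remains; maximum flow = 31.
In the residual graph, reachable from Depot: {Depot, Y1, Jct3, HubB, Y2, HubC, Jct1}.
Min-cut edges: Depot→Port (13), Y2→Port (3), Jct1→Port (15); capacity 13 + 3 + 15 = 31.
Cut capacity 36 exceeds the max flow 31, so it is not minimum.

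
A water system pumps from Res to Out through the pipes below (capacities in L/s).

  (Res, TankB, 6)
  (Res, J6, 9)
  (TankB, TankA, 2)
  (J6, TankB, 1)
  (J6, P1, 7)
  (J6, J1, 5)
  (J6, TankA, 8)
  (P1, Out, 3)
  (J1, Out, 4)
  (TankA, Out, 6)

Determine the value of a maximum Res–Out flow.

11

Augment Res→TankB→TankA→Out: bottleneck 2, flow now 2.
Augment Res→J6→P1→Out: bottleneck 3, flow now 5.
Augment Res→J6→J1→Out: bottleneck 4, flow now 9.
Augment Res→J6→TankA→Out: bottleneck 2, flow now 11.
No augmenting path remains; maximum flow = 11.
In the residual graph, reachable from Res: {Res, TankB}.
Min-cut edges: Res→J6 (9), TankB→TankA (2); capacity 9 + 2 = 11.
This cut is saturated, so no flow can exceed 11.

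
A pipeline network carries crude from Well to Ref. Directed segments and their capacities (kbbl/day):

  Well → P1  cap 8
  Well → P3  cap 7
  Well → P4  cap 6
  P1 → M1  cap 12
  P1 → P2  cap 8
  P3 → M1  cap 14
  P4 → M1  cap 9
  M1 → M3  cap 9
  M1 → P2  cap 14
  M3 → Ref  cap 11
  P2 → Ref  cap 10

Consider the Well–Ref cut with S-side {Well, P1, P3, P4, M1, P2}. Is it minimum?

Yes — it is a minimum cut (capacity 19).

Given cut capacity: 9 + 10 = 19.
Augment Well→P1→P2→Ref: bottleneck 8, flow now 8.
Augment Well→P3→M1→M3→Ref: bottleneck 7, flow now 15.
Augment Well→P4→M1→M3→Ref: bottleneck 2, flow now 17.
Augment Well→P4→M1→P2→Ref: bottleneck 2, flow now 19.
No augmenting path remains; maximum flow = 19.
Cut capacity 19 equals the max flow, so it is a minimum cut.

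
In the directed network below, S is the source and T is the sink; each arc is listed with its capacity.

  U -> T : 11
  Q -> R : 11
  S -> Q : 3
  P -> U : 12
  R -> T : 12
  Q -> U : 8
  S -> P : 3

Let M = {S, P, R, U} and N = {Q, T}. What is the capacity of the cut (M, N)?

Edges leaving {S, P, R, U}: S→Q (3), R→T (12), U→T (11).
Cut capacity = 3 + 12 + 11 = 26.

26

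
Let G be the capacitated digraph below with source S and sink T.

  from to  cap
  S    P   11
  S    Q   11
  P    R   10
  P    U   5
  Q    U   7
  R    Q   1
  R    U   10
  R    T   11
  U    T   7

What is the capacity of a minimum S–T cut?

17

Augment S→P→R→T: bottleneck 10, flow now 10.
Augment S→P→U→T: bottleneck 1, flow now 11.
Augment S→Q→U→T: bottleneck 6, flow now 17.
No augmenting path remains; maximum flow = 17.
By max-flow min-cut, the minimum cut capacity equals the max flow.
In the residual graph, reachable from S: {S, P, Q, U}.
Min-cut edges: P→R (10), U→T (7); capacity 10 + 7 = 17.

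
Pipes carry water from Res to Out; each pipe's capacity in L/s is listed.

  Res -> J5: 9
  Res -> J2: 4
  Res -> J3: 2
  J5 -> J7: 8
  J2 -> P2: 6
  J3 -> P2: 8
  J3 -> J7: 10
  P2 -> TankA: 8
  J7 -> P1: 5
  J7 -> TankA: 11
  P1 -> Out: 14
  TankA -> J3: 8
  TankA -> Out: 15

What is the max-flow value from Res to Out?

Augment Res→J5→J7→P1→Out: bottleneck 5, flow now 5.
Augment Res→J5→J7→TankA→Out: bottleneck 3, flow now 8.
Augment Res→J2→P2→TankA→Out: bottleneck 4, flow now 12.
Augment Res→J3→P2→TankA→Out: bottleneck 2, flow now 14.
No augmenting path remains; maximum flow = 14.
In the residual graph, reachable from Res: {Res, J5}.
Min-cut edges: Res→J2 (4), Res→J3 (2), J5→J7 (8); capacity 4 + 2 + 8 = 14.
This cut is saturated, so no flow can exceed 14.

14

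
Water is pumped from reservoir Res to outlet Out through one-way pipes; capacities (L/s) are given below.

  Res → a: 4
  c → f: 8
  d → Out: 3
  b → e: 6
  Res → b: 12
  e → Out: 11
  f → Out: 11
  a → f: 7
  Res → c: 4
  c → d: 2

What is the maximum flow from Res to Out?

Augment Res→a→f→Out: bottleneck 4, flow now 4.
Augment Res→b→e→Out: bottleneck 6, flow now 10.
Augment Res→c→d→Out: bottleneck 2, flow now 12.
Augment Res→c→f→Out: bottleneck 2, flow now 14.
No augmenting path remains; maximum flow = 14.
In the residual graph, reachable from Res: {Res, b}.
Min-cut edges: Res→a (4), Res→c (4), b→e (6); capacity 4 + 4 + 6 = 14.
This cut is saturated, so no flow can exceed 14.

14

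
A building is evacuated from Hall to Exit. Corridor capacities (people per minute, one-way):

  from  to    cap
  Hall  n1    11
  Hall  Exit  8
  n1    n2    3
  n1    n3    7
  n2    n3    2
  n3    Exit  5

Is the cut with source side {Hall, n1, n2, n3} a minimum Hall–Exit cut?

Given cut capacity: 8 + 5 = 13.
Augment Hall→Exit: bottleneck 8, flow now 8.
Augment Hall→n1→n3→Exit: bottleneck 5, flow now 13.
No augmenting path remains; maximum flow = 13.
Cut capacity 13 equals the max flow, so it is a minimum cut.

Yes — it is a minimum cut (capacity 13).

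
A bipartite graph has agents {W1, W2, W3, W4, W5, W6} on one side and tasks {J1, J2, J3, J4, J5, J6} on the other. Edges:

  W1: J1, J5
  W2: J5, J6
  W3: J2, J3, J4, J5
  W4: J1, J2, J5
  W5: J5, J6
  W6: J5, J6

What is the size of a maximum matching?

5

Unit-capacity flow: source→left, listed edges, right→sink; max matching = max flow.
Augmenting path W1→J1 (+1); matched 1.
Augmenting path W2→J5 (+1); matched 2.
Augmenting path W3→J2 (+1); matched 3.
Augmenting path W5→J6 (+1); matched 4.
Augmenting path W4→J2→W3→J3 (+1); matched 5.
No augmenting path remains; maximum matching = 5.
König certificate: {W1, W3, W4, J5, J6} is a vertex cover of size 5 (every listed pair touches it), so no matching can be larger.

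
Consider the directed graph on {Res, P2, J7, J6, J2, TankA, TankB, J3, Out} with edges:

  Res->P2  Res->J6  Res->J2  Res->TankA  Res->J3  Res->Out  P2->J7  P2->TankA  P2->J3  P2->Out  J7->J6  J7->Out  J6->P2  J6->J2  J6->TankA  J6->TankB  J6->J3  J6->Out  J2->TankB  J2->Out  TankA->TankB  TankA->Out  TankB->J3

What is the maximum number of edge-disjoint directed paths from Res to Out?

Assign every edge capacity 1; by Menger, the answer equals the max flow.
Path Res→Out (+1); total 1.
Path Res→P2→Out (+1); total 2.
Path Res→J6→Out (+1); total 3.
Path Res→J2→Out (+1); total 4.
Path Res→TankA→Out (+1); total 5.
No residual Res→Out path; max flow = 5.
Certifying cut of size 5: {Res→J2, Res→J6, Res→Out, Res→P2, Res→TankA}.

5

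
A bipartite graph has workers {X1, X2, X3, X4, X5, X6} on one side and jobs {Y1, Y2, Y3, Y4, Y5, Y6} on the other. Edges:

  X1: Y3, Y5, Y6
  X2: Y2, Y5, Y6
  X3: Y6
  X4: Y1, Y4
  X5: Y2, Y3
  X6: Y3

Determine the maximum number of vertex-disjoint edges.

Unit-capacity flow: source→left, listed edges, right→sink; max matching = max flow.
Augmenting path X1→Y3 (+1); matched 1.
Augmenting path X2→Y2 (+1); matched 2.
Augmenting path X3→Y6 (+1); matched 3.
Augmenting path X4→Y1 (+1); matched 4.
Augmenting path X5→Y2→X2→Y5 (+1); matched 5.
No augmenting path remains; maximum matching = 5.
König certificate: {X4, Y2, Y3, Y5, Y6} is a vertex cover of size 5 (every listed pair touches it), so no matching can be larger.

5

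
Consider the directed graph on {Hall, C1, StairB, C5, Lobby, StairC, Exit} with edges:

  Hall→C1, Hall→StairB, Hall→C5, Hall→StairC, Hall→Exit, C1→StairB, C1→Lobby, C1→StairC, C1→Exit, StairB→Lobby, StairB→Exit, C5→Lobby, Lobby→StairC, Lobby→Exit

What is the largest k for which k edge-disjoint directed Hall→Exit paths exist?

4

Assign every edge capacity 1; by Menger, the answer equals the max flow.
Path Hall→Exit (+1); total 1.
Path Hall→C1→Exit (+1); total 2.
Path Hall→StairB→Exit (+1); total 3.
Path Hall→C5→Lobby→Exit (+1); total 4.
No residual Hall→Exit path; max flow = 4.
Certifying cut of size 4: {Hall→C1, Hall→C5, Hall→Exit, Hall→StairB}.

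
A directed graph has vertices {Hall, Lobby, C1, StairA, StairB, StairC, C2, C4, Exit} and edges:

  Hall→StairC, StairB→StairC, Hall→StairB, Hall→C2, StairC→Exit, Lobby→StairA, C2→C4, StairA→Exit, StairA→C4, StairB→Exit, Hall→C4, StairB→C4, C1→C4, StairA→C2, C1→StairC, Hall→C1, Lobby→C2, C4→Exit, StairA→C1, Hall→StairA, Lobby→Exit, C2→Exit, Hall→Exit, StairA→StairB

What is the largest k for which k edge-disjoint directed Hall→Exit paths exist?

Assign every edge capacity 1; by Menger, the answer equals the max flow.
Path Hall→Exit (+1); total 1.
Path Hall→StairA→Exit (+1); total 2.
Path Hall→StairB→Exit (+1); total 3.
Path Hall→StairC→Exit (+1); total 4.
Path Hall→C2→Exit (+1); total 5.
Path Hall→C4→Exit (+1); total 6.
No residual Hall→Exit path; max flow = 6.
Certifying cut of size 6: {C4→Exit, Hall→C2, Hall→Exit, Hall→StairA, Hall→StairB, StairC→Exit}.

6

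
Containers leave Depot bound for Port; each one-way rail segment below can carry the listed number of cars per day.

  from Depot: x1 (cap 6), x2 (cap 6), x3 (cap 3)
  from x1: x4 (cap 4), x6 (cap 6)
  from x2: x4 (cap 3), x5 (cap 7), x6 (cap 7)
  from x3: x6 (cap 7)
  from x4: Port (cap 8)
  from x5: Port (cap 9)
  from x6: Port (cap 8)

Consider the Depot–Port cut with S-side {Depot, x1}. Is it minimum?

No — its capacity is 19, but the minimum cut has capacity 15.

Given cut capacity: 6 + 3 + 4 + 6 = 19.
Augment Depot→x1→x4→Port: bottleneck 4, flow now 4.
Augment Depot→x1→x6→Port: bottleneck 2, flow now 6.
Augment Depot→x2→x4→Port: bottleneck 3, flow now 9.
Augment Depot→x2→x5→Port: bottleneck 3, flow now 12.
Augment Depot→x3→x6→Port: bottleneck 3, flow now 15.
No augmenting path remains; maximum flow = 15.
In the residual graph, reachable from Depot: {Depot}.
Min-cut edges: Depot→x1 (6), Depot→x2 (6), Depot→x3 (3); capacity 6 + 6 + 3 = 15.
Cut capacity 19 exceeds the max flow 15, so it is not minimum.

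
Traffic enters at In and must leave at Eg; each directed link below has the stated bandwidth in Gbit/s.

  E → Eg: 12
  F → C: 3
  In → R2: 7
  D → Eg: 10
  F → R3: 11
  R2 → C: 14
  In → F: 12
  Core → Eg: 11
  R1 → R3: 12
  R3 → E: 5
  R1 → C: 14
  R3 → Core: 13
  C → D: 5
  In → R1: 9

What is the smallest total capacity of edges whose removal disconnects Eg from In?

21

Augment In→F→C→D→Eg: bottleneck 3, flow now 3.
Augment In→F→R3→E→Eg: bottleneck 5, flow now 8.
Augment In→F→R3→Core→Eg: bottleneck 4, flow now 12.
Augment In→R2→C→D→Eg: bottleneck 2, flow now 14.
Augment In→R1→R3→Core→Eg: bottleneck 7, flow now 21.
No augmenting path remains; maximum flow = 21.
By max-flow min-cut, the minimum cut capacity equals the max flow.
In the residual graph, reachable from In: {In, F, R2, R1, C, R3, Core}.
Min-cut edges: C→D (5), R3→E (5), Core→Eg (11); capacity 5 + 5 + 11 = 21.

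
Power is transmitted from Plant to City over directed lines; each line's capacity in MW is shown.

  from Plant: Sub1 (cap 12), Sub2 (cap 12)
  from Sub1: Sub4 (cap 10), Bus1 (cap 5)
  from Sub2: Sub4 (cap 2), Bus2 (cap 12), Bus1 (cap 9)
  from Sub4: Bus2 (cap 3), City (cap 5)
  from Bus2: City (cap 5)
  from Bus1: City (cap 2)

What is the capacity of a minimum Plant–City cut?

Augment Plant→Sub1→Sub4→City: bottleneck 5, flow now 5.
Augment Plant→Sub1→Bus1→City: bottleneck 2, flow now 7.
Augment Plant→Sub2→Bus2→City: bottleneck 5, flow now 12.
No augmenting path remains; maximum flow = 12.
By max-flow min-cut, the minimum cut capacity equals the max flow.
In the residual graph, reachable from Plant: {Plant, Sub1, Sub2, Sub4, Bus2, Bus1}.
Min-cut edges: Sub4→City (5), Bus2→City (5), Bus1→City (2); capacity 5 + 5 + 2 = 12.

12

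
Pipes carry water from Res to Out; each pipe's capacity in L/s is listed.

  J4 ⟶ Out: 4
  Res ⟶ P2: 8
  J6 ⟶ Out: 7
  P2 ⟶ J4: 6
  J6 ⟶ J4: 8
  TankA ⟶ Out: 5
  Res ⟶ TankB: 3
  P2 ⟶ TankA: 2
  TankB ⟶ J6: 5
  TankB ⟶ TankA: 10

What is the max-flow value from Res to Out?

Augment Res→P2→TankA→Out: bottleneck 2, flow now 2.
Augment Res→P2→J4→Out: bottleneck 4, flow now 6.
Augment Res→TankB→TankA→Out: bottleneck 3, flow now 9.
No augmenting path remains; maximum flow = 9.
In the residual graph, reachable from Res: {Res, P2, J4}.
Min-cut edges: Res→TankB (3), P2→TankA (2), J4→Out (4); capacity 3 + 2 + 4 = 9.
This cut is saturated, so no flow can exceed 9.

9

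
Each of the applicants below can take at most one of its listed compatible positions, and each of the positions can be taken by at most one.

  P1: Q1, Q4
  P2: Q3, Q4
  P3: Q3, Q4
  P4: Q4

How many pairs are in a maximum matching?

3

Unit-capacity flow: source→left, listed edges, right→sink; max matching = max flow.
Augmenting path P1→Q1 (+1); matched 1.
Augmenting path P2→Q3 (+1); matched 2.
Augmenting path P3→Q4 (+1); matched 3.
No augmenting path remains; maximum matching = 3.
König certificate: {P1, Q3, Q4} is a vertex cover of size 3 (every listed pair touches it), so no matching can be larger.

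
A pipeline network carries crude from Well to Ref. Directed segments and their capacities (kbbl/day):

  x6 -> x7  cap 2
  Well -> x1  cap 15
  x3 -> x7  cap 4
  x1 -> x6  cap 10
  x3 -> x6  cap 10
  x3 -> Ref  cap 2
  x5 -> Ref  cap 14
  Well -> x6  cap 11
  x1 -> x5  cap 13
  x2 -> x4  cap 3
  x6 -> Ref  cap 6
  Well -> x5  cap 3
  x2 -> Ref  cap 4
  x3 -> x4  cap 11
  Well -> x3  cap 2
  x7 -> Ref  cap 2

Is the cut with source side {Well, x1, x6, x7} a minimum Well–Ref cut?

No — its capacity is 26, but the minimum cut has capacity 24.

Given cut capacity: 2 + 3 + 13 + 6 + 2 = 26.
Augment Well→x3→Ref: bottleneck 2, flow now 2.
Augment Well→x5→Ref: bottleneck 3, flow now 5.
Augment Well→x6→Ref: bottleneck 6, flow now 11.
Augment Well→x1→x5→Ref: bottleneck 11, flow now 22.
Augment Well→x6→x7→Ref: bottleneck 2, flow now 24.
No augmenting path remains; maximum flow = 24.
In the residual graph, reachable from Well: {Well, x1, x5, x6}.
Min-cut edges: Well→x3 (2), x5→Ref (14), x6→x7 (2), x6→Ref (6); capacity 2 + 14 + 2 + 6 = 24.
Cut capacity 26 exceeds the max flow 24, so it is not minimum.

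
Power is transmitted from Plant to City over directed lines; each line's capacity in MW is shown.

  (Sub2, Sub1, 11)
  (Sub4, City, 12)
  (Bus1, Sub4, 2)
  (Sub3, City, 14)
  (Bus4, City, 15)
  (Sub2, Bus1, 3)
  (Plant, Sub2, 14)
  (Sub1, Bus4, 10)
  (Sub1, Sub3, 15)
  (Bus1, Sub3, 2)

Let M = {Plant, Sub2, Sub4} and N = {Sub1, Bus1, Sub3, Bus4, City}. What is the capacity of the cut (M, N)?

Edges leaving {Plant, Sub2, Sub4}: Sub2→Sub1 (11), Sub2→Bus1 (3), Sub4→City (12).
Cut capacity = 11 + 3 + 12 = 26.

26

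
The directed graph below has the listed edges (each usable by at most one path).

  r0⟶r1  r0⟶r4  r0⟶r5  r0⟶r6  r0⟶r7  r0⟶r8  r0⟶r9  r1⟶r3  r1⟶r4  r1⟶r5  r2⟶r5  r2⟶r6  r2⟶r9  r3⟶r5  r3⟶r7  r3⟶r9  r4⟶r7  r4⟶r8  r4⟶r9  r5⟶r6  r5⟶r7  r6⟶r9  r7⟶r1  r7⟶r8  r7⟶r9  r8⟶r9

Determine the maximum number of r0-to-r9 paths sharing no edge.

Assign every edge capacity 1; by Menger, the answer equals the max flow.
Path r0→r9 (+1); total 1.
Path r0→r4→r9 (+1); total 2.
Path r0→r6→r9 (+1); total 3.
Path r0→r7→r9 (+1); total 4.
Path r0→r8→r9 (+1); total 5.
Path r0→r1→r3→r9 (+1); total 6.
No residual r0→r9 path; max flow = 6.
Certifying cut of size 6: {r0→r9, r1→r3, r4→r9, r6→r9, r7→r9, r8→r9}.

6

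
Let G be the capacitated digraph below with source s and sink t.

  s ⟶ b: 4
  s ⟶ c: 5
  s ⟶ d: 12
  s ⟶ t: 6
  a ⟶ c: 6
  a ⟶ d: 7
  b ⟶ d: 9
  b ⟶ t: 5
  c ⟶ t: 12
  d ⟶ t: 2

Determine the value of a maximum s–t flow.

Augment s→t: bottleneck 6, flow now 6.
Augment s→b→t: bottleneck 4, flow now 10.
Augment s→c→t: bottleneck 5, flow now 15.
Augment s→d→t: bottleneck 2, flow now 17.
No augmenting path remains; maximum flow = 17.
In the residual graph, reachable from s: {s, d}.
Min-cut edges: s→b (4), s→c (5), s→t (6), d→t (2); capacity 4 + 5 + 6 + 2 = 17.
This cut is saturated, so no flow can exceed 17.

17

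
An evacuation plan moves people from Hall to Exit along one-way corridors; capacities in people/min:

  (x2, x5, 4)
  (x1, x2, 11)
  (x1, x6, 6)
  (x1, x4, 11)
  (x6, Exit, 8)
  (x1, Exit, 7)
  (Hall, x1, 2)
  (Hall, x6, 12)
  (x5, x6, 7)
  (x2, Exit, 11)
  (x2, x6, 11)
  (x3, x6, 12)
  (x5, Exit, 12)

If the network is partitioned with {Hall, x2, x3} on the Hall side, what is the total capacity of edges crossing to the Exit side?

Edges leaving {Hall, x2, x3}: Hall→x1 (2), Hall→x6 (12), x2→x5 (4), x2→x6 (11), x2→Exit (11), x3→x6 (12).
Cut capacity = 2 + 12 + 4 + 11 + 11 + 12 = 52.

52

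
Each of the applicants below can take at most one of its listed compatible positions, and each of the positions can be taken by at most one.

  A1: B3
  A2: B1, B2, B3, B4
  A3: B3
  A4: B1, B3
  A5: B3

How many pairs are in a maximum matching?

3

Unit-capacity flow: source→left, listed edges, right→sink; max matching = max flow.
Augmenting path A1→B3 (+1); matched 1.
Augmenting path A2→B1 (+1); matched 2.
Augmenting path A4→B1→A2→B2 (+1); matched 3.
No augmenting path remains; maximum matching = 3.
König certificate: {A2, A4, B3} is a vertex cover of size 3 (every listed pair touches it), so no matching can be larger.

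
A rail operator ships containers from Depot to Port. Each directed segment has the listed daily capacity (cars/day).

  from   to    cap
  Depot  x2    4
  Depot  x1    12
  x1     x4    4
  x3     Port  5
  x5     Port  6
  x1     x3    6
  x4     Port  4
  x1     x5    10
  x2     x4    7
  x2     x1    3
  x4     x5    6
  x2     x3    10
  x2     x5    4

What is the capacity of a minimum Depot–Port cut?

15

Augment Depot→x1→x3→Port: bottleneck 5, flow now 5.
Augment Depot→x1→x4→Port: bottleneck 4, flow now 9.
Augment Depot→x1→x5→Port: bottleneck 3, flow now 12.
Augment Depot→x2→x5→Port: bottleneck 3, flow now 15.
No augmenting path remains; maximum flow = 15.
By max-flow min-cut, the minimum cut capacity equals the max flow.
In the residual graph, reachable from Depot: {Depot, x1, x2, x3, x4, x5}.
Min-cut edges: x3→Port (5), x4→Port (4), x5→Port (6); capacity 5 + 4 + 6 = 15.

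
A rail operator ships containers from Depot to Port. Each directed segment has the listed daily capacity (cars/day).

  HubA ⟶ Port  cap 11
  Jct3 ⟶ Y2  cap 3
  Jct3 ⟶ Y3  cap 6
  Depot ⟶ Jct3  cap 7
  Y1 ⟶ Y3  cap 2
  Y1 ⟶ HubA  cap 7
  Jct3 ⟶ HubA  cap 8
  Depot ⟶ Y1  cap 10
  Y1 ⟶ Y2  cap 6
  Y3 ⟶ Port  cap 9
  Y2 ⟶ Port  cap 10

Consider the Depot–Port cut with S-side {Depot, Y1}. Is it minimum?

No — its capacity is 22, but the minimum cut has capacity 17.

Given cut capacity: 7 + 7 + 6 + 2 = 22.
Augment Depot→Y1→HubA→Port: bottleneck 7, flow now 7.
Augment Depot→Y1→Y2→Port: bottleneck 3, flow now 10.
Augment Depot→Jct3→HubA→Port: bottleneck 4, flow now 14.
Augment Depot→Jct3→Y2→Port: bottleneck 3, flow now 17.
No augmenting path remains; maximum flow = 17.
In the residual graph, reachable from Depot: {Depot}.
Min-cut edges: Depot→Y1 (10), Depot→Jct3 (7); capacity 10 + 7 = 17.
Cut capacity 22 exceeds the max flow 17, so it is not minimum.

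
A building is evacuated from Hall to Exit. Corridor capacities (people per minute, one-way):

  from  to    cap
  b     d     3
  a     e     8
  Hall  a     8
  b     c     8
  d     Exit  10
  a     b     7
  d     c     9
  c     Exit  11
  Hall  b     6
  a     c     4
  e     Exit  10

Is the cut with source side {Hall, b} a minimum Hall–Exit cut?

No — its capacity is 19, but the minimum cut has capacity 14.

Given cut capacity: 8 + 8 + 3 = 19.
Augment Hall→a→c→Exit: bottleneck 4, flow now 4.
Augment Hall→a→e→Exit: bottleneck 4, flow now 8.
Augment Hall→b→c→Exit: bottleneck 6, flow now 14.
No augmenting path remains; maximum flow = 14.
In the residual graph, reachable from Hall: {Hall}.
Min-cut edges: Hall→a (8), Hall→b (6); capacity 8 + 6 = 14.
Cut capacity 19 exceeds the max flow 14, so it is not minimum.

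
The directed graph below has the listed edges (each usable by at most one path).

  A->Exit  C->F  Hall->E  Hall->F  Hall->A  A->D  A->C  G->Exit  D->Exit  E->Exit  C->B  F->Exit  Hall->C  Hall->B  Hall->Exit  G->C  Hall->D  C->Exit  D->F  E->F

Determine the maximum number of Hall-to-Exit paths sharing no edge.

Assign every edge capacity 1; by Menger, the answer equals the max flow.
Path Hall→Exit (+1); total 1.
Path Hall→A→Exit (+1); total 2.
Path Hall→C→Exit (+1); total 3.
Path Hall→D→Exit (+1); total 4.
Path Hall→E→Exit (+1); total 5.
Path Hall→F→Exit (+1); total 6.
No residual Hall→Exit path; max flow = 6.
Certifying cut of size 6: {Hall→A, Hall→C, Hall→D, Hall→E, Hall→Exit, Hall→F}.

6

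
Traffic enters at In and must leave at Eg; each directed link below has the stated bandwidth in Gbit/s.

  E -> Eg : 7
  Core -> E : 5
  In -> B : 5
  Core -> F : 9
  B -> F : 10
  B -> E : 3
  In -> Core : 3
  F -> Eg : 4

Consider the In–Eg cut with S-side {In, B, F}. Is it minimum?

Given cut capacity: 3 + 3 + 4 = 10.
Augment In→Core→E→Eg: bottleneck 3, flow now 3.
Augment In→B→E→Eg: bottleneck 3, flow now 6.
Augment In→B→F→Eg: bottleneck 2, flow now 8.
No augmenting path remains; maximum flow = 8.
In the residual graph, reachable from In: {In}.
Min-cut edges: In→Core (3), In→B (5); capacity 3 + 5 = 8.
Cut capacity 10 exceeds the max flow 8, so it is not minimum.

No — its capacity is 10, but the minimum cut has capacity 8.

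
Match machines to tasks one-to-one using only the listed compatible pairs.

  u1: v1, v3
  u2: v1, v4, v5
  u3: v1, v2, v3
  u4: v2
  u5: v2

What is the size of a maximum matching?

4

Unit-capacity flow: source→left, listed edges, right→sink; max matching = max flow.
Augmenting path u1→v1 (+1); matched 1.
Augmenting path u2→v4 (+1); matched 2.
Augmenting path u3→v2 (+1); matched 3.
Augmenting path u4→v2→u3→v3 (+1); matched 4.
No augmenting path remains; maximum matching = 4.
König certificate: {u1, u2, u3, v2} is a vertex cover of size 4 (every listed pair touches it), so no matching can be larger.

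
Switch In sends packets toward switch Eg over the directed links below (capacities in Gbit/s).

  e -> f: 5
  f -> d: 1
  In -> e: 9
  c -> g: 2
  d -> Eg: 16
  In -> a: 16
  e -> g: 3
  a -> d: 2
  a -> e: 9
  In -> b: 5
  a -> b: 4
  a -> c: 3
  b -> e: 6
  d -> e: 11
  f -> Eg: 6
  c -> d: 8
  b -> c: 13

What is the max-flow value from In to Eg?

Augment In→a→d→Eg: bottleneck 2, flow now 2.
Augment In→e→f→Eg: bottleneck 5, flow now 7.
Augment In→a→c→d→Eg: bottleneck 3, flow now 10.
Augment In→b→c→d→Eg: bottleneck 5, flow now 15.
No augmenting path remains; maximum flow = 15.
In the residual graph, reachable from In: {In, a, b, c, e, g}.
Min-cut edges: a→d (2), c→d (8), e→f (5); capacity 2 + 8 + 5 = 15.
This cut is saturated, so no flow can exceed 15.

15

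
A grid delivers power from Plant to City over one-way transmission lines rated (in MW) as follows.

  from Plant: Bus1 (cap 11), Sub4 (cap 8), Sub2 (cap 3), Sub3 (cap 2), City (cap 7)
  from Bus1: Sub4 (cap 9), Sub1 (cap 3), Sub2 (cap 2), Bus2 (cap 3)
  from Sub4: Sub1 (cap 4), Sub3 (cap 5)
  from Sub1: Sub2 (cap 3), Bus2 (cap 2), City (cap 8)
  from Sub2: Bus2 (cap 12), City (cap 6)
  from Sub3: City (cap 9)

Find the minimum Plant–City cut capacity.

Augment Plant→City: bottleneck 7, flow now 7.
Augment Plant→Sub2→City: bottleneck 3, flow now 10.
Augment Plant→Sub3→City: bottleneck 2, flow now 12.
Augment Plant→Bus1→Sub1→City: bottleneck 3, flow now 15.
Augment Plant→Bus1→Sub2→City: bottleneck 2, flow now 17.
Augment Plant→Sub4→Sub1→City: bottleneck 4, flow now 21.
Augment Plant→Sub4→Sub3→City: bottleneck 4, flow now 25.
Augment Plant→Bus1→Sub4→Sub3→City: bottleneck 1, flow now 26.
No augmenting path remains; maximum flow = 26.
By max-flow min-cut, the minimum cut capacity equals the max flow.
In the residual graph, reachable from Plant: {Plant, Bus1, Sub4, Bus2}.
Min-cut edges: Plant→Sub2 (3), Plant→Sub3 (2), Plant→City (7), Bus1→Sub1 (3), Bus1→Sub2 (2), Sub4→Sub1 (4), Sub4→Sub3 (5); capacity 3 + 2 + 7 + 3 + 2 + 4 + 5 = 26.

26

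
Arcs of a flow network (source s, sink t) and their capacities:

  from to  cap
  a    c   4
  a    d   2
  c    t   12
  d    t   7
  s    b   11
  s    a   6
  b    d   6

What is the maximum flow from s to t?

Augment s→a→c→t: bottleneck 4, flow now 4.
Augment s→a→d→t: bottleneck 2, flow now 6.
Augment s→b→d→t: bottleneck 5, flow now 11.
No augmenting path remains; maximum flow = 11.
In the residual graph, reachable from s: {s, a, b, d}.
Min-cut edges: a→c (4), d→t (7); capacity 4 + 7 = 11.
This cut is saturated, so no flow can exceed 11.

11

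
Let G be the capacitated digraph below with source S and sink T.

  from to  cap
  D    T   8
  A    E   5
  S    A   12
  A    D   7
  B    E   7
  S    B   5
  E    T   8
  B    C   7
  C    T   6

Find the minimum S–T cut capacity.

Augment S→A→D→T: bottleneck 7, flow now 7.
Augment S→A→E→T: bottleneck 5, flow now 12.
Augment S→B→C→T: bottleneck 5, flow now 17.
No augmenting path remains; maximum flow = 17.
By max-flow min-cut, the minimum cut capacity equals the max flow.
In the residual graph, reachable from S: {S}.
Min-cut edges: S→A (12), S→B (5); capacity 12 + 5 = 17.

17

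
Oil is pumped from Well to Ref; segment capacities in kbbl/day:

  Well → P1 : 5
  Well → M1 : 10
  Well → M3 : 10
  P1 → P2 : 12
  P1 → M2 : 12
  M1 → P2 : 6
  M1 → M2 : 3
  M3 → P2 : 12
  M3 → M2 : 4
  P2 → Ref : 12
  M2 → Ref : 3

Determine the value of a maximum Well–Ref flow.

15

Augment Well→P1→P2→Ref: bottleneck 5, flow now 5.
Augment Well→M1→P2→Ref: bottleneck 6, flow now 11.
Augment Well→M1→M2→Ref: bottleneck 3, flow now 14.
Augment Well→M3→P2→Ref: bottleneck 1, flow now 15.
No augmenting path remains; maximum flow = 15.
In the residual graph, reachable from Well: {Well, P1, M1, M3, P2, M2}.
Min-cut edges: P2→Ref (12), M2→Ref (3); capacity 12 + 3 = 15.
This cut is saturated, so no flow can exceed 15.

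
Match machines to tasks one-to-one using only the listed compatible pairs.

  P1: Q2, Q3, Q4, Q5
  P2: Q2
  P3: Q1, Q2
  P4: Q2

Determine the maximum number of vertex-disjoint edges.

3

Unit-capacity flow: source→left, listed edges, right→sink; max matching = max flow.
Augmenting path P1→Q2 (+1); matched 1.
Augmenting path P3→Q1 (+1); matched 2.
Augmenting path P2→Q2→P1→Q3 (+1); matched 3.
No augmenting path remains; maximum matching = 3.
König certificate: {P1, P3, Q2} is a vertex cover of size 3 (every listed pair touches it), so no matching can be larger.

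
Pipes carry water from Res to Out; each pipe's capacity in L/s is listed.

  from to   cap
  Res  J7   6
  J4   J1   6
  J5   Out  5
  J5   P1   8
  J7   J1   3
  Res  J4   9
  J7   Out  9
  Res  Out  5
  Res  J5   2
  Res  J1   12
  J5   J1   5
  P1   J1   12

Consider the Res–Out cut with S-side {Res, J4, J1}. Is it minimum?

Yes — it is a minimum cut (capacity 13).

Given cut capacity: 2 + 6 + 5 = 13.
Augment Res→Out: bottleneck 5, flow now 5.
Augment Res→J5→Out: bottleneck 2, flow now 7.
Augment Res→J7→Out: bottleneck 6, flow now 13.
No augmenting path remains; maximum flow = 13.
Cut capacity 13 equals the max flow, so it is a minimum cut.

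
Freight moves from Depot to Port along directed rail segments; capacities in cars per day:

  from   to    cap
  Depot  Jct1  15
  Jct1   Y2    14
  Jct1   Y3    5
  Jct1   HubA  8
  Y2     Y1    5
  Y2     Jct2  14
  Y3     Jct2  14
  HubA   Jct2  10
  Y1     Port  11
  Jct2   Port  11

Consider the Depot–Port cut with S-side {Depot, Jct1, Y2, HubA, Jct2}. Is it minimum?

No — its capacity is 21, but the minimum cut has capacity 15.

Given cut capacity: 5 + 5 + 11 = 21.
Augment Depot→Jct1→Y2→Y1→Port: bottleneck 5, flow now 5.
Augment Depot→Jct1→Y2→Jct2→Port: bottleneck 9, flow now 14.
Augment Depot→Jct1→Y3→Jct2→Port: bottleneck 1, flow now 15.
No augmenting path remains; maximum flow = 15.
In the residual graph, reachable from Depot: {Depot}.
Min-cut edges: Depot→Jct1 (15); capacity 15 = 15.
Cut capacity 21 exceeds the max flow 15, so it is not minimum.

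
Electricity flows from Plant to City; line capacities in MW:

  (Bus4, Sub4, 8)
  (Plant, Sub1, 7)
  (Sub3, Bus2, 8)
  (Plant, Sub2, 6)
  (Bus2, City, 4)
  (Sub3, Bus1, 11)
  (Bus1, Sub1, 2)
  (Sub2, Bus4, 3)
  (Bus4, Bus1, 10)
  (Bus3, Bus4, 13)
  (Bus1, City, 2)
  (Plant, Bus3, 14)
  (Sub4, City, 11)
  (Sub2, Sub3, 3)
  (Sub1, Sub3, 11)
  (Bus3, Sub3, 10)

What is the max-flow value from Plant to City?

14

Augment Plant→Sub1→Sub3→Bus2→City: bottleneck 4, flow now 4.
Augment Plant→Sub1→Sub3→Bus1→City: bottleneck 2, flow now 6.
Augment Plant→Sub2→Bus4→Sub4→City: bottleneck 3, flow now 9.
Augment Plant→Bus3→Bus4→Sub4→City: bottleneck 5, flow now 14.
No augmenting path remains; maximum flow = 14.
In the residual graph, reachable from Plant: {Plant, Sub1, Sub2, Bus3, Sub3, Bus4, Bus2, Bus1}.
Min-cut edges: Bus4→Sub4 (8), Bus2→City (4), Bus1→City (2); capacity 8 + 4 + 2 = 14.
This cut is saturated, so no flow can exceed 14.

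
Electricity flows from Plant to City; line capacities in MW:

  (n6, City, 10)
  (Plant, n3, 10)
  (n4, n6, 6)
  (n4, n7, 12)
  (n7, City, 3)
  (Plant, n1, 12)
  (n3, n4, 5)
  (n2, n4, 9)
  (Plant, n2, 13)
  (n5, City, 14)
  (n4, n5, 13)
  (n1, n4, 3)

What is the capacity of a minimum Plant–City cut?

Augment Plant→n1→n4→n5→City: bottleneck 3, flow now 3.
Augment Plant→n2→n4→n5→City: bottleneck 9, flow now 12.
Augment Plant→n3→n4→n5→City: bottleneck 1, flow now 13.
Augment Plant→n3→n4→n6→City: bottleneck 4, flow now 17.
No augmenting path remains; maximum flow = 17.
By max-flow min-cut, the minimum cut capacity equals the max flow.
In the residual graph, reachable from Plant: {Plant, n1, n2, n3}.
Min-cut edges: n1→n4 (3), n2→n4 (9), n3→n4 (5); capacity 3 + 9 + 5 = 17.

17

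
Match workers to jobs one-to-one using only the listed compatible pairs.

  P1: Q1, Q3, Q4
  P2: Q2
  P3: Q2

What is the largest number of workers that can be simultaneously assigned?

2

Unit-capacity flow: source→left, listed edges, right→sink; max matching = max flow.
Augmenting path P1→Q1 (+1); matched 1.
Augmenting path P2→Q2 (+1); matched 2.
No augmenting path remains; maximum matching = 2.
König certificate: {P1, Q2} is a vertex cover of size 2 (every listed pair touches it), so no matching can be larger.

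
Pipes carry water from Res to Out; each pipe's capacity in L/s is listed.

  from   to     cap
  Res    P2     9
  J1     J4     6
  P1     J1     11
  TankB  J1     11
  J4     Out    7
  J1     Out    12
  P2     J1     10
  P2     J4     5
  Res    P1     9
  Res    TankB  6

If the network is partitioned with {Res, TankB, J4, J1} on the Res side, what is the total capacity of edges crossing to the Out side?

37

Edges leaving {Res, TankB, J4, J1}: Res→P1 (9), Res→P2 (9), J4→Out (7), J1→Out (12).
Cut capacity = 9 + 9 + 7 + 12 = 37.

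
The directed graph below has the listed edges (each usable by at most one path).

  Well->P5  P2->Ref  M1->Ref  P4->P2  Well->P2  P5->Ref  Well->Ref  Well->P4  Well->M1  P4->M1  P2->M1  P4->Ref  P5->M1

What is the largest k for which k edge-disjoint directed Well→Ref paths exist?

Assign every edge capacity 1; by Menger, the answer equals the max flow.
Path Well→Ref (+1); total 1.
Path Well→P4→Ref (+1); total 2.
Path Well→P5→Ref (+1); total 3.
Path Well→P2→Ref (+1); total 4.
Path Well→M1→Ref (+1); total 5.
No residual Well→Ref path; max flow = 5.
Certifying cut of size 5: {Well→M1, Well→P2, Well→P4, Well→P5, Well→Ref}.

5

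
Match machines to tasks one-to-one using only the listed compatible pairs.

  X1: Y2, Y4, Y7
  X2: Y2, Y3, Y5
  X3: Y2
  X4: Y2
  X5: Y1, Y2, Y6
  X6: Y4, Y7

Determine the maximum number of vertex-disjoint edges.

Unit-capacity flow: source→left, listed edges, right→sink; max matching = max flow.
Augmenting path X1→Y2 (+1); matched 1.
Augmenting path X2→Y3 (+1); matched 2.
Augmenting path X5→Y1 (+1); matched 3.
Augmenting path X6→Y4 (+1); matched 4.
Augmenting path X3→Y2→X1→Y7 (+1); matched 5.
No augmenting path remains; maximum matching = 5.
König certificate: {X1, X2, X5, X6, Y2} is a vertex cover of size 5 (every listed pair touches it), so no matching can be larger.

5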